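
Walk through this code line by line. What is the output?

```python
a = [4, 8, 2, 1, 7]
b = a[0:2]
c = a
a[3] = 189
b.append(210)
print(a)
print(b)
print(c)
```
[4, 8, 2, 189, 7]
[4, 8, 210]
[4, 8, 2, 189, 7]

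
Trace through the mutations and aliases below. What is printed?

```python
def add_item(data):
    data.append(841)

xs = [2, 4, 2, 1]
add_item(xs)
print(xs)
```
[2, 4, 2, 1, 841]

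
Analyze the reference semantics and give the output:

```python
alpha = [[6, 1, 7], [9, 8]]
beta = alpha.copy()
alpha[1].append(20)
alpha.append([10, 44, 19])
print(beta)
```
[[6, 1, 7], [9, 8, 20]]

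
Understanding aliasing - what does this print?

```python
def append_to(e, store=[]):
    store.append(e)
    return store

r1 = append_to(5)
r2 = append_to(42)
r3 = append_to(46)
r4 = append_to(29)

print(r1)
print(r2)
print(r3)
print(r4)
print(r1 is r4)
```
[5, 42, 46, 29]
[5, 42, 46, 29]
[5, 42, 46, 29]
[5, 42, 46, 29]
True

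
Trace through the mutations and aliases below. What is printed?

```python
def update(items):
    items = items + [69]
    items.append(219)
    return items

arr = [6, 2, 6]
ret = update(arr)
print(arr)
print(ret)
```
[6, 2, 6]
[6, 2, 6, 69, 219]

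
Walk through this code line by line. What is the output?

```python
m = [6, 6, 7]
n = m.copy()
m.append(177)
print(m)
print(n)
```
[6, 6, 7, 177]
[6, 6, 7]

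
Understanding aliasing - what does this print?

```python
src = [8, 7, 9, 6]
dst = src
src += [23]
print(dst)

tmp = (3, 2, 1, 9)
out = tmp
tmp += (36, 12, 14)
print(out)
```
[8, 7, 9, 6, 23]
(3, 2, 1, 9)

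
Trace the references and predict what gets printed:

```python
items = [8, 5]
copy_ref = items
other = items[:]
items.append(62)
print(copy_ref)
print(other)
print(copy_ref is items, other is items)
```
[8, 5, 62]
[8, 5]
True False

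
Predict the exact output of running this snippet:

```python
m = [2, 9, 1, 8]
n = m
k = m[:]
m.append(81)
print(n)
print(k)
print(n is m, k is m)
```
[2, 9, 1, 8, 81]
[2, 9, 1, 8]
True False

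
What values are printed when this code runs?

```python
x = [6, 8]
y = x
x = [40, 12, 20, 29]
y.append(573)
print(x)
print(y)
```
[40, 12, 20, 29]
[6, 8, 573]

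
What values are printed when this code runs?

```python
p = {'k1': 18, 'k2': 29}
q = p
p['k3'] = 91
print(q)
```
{'k1': 18, 'k2': 29, 'k3': 91}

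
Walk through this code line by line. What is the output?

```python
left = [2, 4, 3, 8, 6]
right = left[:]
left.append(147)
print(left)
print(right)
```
[2, 4, 3, 8, 6, 147]
[2, 4, 3, 8, 6]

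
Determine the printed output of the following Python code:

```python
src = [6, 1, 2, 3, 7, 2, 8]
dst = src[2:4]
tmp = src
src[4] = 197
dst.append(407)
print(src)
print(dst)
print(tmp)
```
[6, 1, 2, 3, 197, 2, 8]
[2, 3, 407]
[6, 1, 2, 3, 197, 2, 8]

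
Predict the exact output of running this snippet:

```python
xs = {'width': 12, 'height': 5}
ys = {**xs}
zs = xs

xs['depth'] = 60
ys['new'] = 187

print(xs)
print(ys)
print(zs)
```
{'width': 12, 'height': 5, 'depth': 60}
{'width': 12, 'height': 5, 'new': 187}
{'width': 12, 'height': 5, 'depth': 60}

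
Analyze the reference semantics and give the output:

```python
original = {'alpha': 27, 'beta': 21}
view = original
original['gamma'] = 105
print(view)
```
{'alpha': 27, 'beta': 21, 'gamma': 105}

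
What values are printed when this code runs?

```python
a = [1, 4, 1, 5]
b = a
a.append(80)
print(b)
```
[1, 4, 1, 5, 80]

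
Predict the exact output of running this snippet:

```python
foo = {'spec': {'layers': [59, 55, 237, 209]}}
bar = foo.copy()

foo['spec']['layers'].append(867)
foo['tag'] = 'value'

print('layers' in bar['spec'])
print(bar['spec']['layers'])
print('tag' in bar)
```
True
[59, 55, 237, 209, 867]
False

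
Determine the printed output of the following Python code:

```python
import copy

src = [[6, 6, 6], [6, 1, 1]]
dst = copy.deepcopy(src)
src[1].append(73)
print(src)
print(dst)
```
[[6, 6, 6], [6, 1, 1, 73]]
[[6, 6, 6], [6, 1, 1]]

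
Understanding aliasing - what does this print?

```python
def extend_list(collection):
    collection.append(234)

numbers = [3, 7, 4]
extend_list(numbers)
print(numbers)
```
[3, 7, 4, 234]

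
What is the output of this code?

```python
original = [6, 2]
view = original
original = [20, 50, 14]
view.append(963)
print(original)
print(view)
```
[20, 50, 14]
[6, 2, 963]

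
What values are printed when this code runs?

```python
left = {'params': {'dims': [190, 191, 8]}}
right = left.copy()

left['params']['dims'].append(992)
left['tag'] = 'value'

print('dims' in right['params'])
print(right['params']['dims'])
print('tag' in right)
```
True
[190, 191, 8, 992]
False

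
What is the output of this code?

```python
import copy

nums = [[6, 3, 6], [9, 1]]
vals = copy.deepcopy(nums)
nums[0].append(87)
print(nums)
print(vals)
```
[[6, 3, 6, 87], [9, 1]]
[[6, 3, 6], [9, 1]]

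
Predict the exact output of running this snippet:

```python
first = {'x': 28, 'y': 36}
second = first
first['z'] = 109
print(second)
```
{'x': 28, 'y': 36, 'z': 109}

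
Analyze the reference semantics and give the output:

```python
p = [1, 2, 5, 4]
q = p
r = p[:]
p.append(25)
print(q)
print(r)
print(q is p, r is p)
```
[1, 2, 5, 4, 25]
[1, 2, 5, 4]
True False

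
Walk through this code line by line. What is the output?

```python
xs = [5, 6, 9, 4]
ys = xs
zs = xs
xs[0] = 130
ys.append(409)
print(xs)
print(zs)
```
[130, 6, 9, 4, 409]
[130, 6, 9, 4, 409]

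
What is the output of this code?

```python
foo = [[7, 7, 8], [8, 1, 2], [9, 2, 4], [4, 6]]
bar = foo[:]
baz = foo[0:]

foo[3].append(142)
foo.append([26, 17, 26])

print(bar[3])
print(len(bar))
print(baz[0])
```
[4, 6, 142]
4
[7, 7, 8]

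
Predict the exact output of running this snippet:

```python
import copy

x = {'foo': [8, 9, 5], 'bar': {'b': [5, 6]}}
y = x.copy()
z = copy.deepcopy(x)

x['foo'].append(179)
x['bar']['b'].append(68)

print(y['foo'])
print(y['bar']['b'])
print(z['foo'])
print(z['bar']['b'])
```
[8, 9, 5, 179]
[5, 6, 68]
[8, 9, 5]
[5, 6]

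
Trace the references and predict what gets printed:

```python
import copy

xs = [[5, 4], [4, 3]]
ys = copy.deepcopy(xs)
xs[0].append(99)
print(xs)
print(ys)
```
[[5, 4, 99], [4, 3]]
[[5, 4], [4, 3]]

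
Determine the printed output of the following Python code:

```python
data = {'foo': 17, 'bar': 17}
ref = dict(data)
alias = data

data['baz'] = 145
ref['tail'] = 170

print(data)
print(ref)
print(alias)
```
{'foo': 17, 'bar': 17, 'baz': 145}
{'foo': 17, 'bar': 17, 'tail': 170}
{'foo': 17, 'bar': 17, 'baz': 145}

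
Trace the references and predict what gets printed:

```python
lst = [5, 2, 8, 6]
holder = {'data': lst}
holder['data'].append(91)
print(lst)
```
[5, 2, 8, 6, 91]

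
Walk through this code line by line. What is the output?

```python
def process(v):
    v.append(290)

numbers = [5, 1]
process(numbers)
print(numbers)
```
[5, 1, 290]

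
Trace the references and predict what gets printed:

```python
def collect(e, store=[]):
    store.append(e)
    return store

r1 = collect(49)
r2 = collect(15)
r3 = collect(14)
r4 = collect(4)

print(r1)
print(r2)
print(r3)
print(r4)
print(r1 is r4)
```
[49, 15, 14, 4]
[49, 15, 14, 4]
[49, 15, 14, 4]
[49, 15, 14, 4]
True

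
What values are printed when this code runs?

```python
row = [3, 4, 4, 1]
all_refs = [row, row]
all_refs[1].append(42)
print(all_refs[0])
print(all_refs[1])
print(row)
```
[3, 4, 4, 1, 42]
[3, 4, 4, 1, 42]
[3, 4, 4, 1, 42]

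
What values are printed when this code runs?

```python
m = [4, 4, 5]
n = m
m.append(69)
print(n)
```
[4, 4, 5, 69]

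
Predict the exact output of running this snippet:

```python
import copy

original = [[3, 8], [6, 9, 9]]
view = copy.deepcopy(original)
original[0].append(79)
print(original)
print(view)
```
[[3, 8, 79], [6, 9, 9]]
[[3, 8], [6, 9, 9]]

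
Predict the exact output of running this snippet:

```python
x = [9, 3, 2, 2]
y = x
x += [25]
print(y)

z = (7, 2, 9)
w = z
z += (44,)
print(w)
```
[9, 3, 2, 2, 25]
(7, 2, 9)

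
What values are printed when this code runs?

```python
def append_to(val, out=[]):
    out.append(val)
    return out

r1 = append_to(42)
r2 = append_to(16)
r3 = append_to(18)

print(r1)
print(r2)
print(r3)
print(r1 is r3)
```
[42, 16, 18]
[42, 16, 18]
[42, 16, 18]
True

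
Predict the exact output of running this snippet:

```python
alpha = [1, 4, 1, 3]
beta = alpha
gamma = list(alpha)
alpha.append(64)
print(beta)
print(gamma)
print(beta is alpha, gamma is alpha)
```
[1, 4, 1, 3, 64]
[1, 4, 1, 3]
True False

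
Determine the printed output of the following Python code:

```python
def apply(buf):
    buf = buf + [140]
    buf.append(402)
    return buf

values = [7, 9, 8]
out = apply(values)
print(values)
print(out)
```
[7, 9, 8]
[7, 9, 8, 140, 402]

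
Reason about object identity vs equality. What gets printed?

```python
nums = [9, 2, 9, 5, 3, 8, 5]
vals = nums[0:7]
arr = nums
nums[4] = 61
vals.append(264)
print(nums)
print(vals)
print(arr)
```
[9, 2, 9, 5, 61, 8, 5]
[9, 2, 9, 5, 3, 8, 5, 264]
[9, 2, 9, 5, 61, 8, 5]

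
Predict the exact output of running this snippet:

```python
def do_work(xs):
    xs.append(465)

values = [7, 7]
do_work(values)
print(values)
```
[7, 7, 465]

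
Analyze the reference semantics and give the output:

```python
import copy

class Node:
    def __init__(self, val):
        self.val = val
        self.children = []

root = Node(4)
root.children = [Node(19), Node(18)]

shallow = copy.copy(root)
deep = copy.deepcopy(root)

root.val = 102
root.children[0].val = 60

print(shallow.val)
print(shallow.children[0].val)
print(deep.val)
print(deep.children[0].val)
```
4
60
4
19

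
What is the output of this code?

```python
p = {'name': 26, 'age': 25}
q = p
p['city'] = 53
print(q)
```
{'name': 26, 'age': 25, 'city': 53}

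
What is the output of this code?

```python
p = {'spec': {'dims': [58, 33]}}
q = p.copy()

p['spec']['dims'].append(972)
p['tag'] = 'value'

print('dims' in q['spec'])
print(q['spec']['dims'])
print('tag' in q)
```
True
[58, 33, 972]
False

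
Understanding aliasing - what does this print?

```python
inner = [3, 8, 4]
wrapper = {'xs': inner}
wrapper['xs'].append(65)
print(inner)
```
[3, 8, 4, 65]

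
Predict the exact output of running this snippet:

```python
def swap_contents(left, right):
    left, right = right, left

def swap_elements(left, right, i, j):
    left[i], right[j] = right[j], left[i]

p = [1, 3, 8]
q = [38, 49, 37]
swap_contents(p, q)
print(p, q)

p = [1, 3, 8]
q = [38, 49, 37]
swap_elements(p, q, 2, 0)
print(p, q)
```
[1, 3, 8] [38, 49, 37]
[1, 3, 38] [8, 49, 37]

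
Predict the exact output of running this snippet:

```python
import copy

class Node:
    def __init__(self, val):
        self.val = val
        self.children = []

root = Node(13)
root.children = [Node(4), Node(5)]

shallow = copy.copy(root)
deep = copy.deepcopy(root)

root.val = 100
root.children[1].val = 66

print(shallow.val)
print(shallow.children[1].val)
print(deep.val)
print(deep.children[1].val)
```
13
66
13
5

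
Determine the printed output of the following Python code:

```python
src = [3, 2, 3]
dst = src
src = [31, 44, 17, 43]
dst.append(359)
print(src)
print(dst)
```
[31, 44, 17, 43]
[3, 2, 3, 359]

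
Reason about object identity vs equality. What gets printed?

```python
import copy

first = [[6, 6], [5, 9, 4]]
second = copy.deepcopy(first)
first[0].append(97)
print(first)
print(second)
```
[[6, 6, 97], [5, 9, 4]]
[[6, 6], [5, 9, 4]]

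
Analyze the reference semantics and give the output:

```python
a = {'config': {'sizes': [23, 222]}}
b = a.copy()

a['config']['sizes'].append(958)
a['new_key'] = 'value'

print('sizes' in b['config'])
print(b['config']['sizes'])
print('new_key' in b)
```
True
[23, 222, 958]
False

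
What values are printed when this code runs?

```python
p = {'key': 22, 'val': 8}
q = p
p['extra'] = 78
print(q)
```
{'key': 22, 'val': 8, 'extra': 78}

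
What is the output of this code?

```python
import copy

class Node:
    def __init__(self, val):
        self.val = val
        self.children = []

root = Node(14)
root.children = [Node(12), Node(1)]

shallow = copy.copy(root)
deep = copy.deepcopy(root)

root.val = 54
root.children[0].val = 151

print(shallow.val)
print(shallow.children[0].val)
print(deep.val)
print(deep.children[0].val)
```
14
151
14
12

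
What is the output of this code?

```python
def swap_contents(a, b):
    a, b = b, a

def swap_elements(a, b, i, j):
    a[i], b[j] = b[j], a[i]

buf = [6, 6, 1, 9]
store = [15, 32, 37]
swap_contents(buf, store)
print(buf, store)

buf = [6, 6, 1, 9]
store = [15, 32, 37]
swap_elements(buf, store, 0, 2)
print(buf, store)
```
[6, 6, 1, 9] [15, 32, 37]
[37, 6, 1, 9] [15, 32, 6]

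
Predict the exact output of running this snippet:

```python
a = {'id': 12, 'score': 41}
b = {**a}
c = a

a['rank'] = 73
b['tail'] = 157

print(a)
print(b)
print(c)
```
{'id': 12, 'score': 41, 'rank': 73}
{'id': 12, 'score': 41, 'tail': 157}
{'id': 12, 'score': 41, 'rank': 73}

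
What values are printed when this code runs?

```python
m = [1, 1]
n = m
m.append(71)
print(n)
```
[1, 1, 71]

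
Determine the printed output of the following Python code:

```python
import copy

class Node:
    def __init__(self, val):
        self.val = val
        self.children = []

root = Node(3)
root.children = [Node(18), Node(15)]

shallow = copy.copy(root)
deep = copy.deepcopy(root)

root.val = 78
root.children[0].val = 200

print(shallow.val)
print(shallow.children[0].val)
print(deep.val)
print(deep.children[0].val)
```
3
200
3
18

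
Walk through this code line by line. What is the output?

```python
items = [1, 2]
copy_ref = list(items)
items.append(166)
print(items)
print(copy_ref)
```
[1, 2, 166]
[1, 2]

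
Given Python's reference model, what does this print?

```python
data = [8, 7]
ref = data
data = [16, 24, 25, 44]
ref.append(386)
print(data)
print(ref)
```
[16, 24, 25, 44]
[8, 7, 386]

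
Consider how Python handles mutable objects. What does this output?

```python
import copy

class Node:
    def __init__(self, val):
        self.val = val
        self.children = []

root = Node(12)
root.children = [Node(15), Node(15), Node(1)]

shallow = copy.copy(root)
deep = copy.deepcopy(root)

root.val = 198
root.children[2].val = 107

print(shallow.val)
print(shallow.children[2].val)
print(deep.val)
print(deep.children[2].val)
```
12
107
12
1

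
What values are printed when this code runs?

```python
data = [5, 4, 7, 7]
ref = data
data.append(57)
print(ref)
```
[5, 4, 7, 7, 57]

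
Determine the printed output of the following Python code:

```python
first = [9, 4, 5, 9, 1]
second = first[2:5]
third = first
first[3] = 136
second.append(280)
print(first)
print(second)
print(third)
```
[9, 4, 5, 136, 1]
[5, 9, 1, 280]
[9, 4, 5, 136, 1]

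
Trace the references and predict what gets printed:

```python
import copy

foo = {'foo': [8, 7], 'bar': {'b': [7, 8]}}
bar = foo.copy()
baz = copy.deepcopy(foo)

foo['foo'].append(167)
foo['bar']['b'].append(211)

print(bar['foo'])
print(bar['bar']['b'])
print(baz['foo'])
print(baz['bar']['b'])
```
[8, 7, 167]
[7, 8, 211]
[8, 7]
[7, 8]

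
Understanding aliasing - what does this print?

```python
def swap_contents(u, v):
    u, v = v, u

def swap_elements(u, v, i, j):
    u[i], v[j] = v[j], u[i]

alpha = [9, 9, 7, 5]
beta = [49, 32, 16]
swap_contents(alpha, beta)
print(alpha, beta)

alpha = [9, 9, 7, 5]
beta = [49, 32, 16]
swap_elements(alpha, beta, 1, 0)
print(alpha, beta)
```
[9, 9, 7, 5] [49, 32, 16]
[9, 49, 7, 5] [9, 32, 16]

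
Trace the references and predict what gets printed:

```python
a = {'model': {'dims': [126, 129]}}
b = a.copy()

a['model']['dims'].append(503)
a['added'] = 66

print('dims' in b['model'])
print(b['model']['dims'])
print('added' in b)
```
True
[126, 129, 503]
False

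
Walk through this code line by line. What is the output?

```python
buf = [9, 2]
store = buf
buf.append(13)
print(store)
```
[9, 2, 13]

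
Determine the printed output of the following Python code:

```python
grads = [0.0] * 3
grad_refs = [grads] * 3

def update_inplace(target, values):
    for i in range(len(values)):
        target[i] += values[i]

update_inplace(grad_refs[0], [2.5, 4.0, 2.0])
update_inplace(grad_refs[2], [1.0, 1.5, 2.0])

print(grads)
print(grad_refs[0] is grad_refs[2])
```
[3.5, 5.5, 4.0]
True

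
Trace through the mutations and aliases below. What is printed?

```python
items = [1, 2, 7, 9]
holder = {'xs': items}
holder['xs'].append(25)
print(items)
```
[1, 2, 7, 9, 25]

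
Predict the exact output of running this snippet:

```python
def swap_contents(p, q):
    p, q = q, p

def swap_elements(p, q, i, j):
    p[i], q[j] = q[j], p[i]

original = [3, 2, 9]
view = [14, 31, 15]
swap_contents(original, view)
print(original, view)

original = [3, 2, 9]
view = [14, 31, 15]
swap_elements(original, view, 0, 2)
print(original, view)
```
[3, 2, 9] [14, 31, 15]
[15, 2, 9] [14, 31, 3]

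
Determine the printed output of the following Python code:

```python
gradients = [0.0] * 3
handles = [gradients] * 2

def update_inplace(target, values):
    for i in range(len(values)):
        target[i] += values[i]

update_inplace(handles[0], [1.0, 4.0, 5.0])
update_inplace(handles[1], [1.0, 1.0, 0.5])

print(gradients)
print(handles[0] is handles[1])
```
[2.0, 5.0, 5.5]
True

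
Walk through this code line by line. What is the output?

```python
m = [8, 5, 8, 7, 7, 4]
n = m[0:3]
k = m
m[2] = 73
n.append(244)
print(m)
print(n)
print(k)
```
[8, 5, 73, 7, 7, 4]
[8, 5, 8, 244]
[8, 5, 73, 7, 7, 4]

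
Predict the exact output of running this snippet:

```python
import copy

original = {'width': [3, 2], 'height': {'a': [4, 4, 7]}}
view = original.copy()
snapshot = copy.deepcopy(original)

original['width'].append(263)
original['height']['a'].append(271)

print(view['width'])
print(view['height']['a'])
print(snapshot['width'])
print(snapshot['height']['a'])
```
[3, 2, 263]
[4, 4, 7, 271]
[3, 2]
[4, 4, 7]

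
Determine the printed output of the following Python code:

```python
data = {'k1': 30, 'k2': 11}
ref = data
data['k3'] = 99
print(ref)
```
{'k1': 30, 'k2': 11, 'k3': 99}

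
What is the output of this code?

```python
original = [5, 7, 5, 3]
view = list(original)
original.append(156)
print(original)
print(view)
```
[5, 7, 5, 3, 156]
[5, 7, 5, 3]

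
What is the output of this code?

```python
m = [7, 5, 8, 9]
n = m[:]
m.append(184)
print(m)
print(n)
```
[7, 5, 8, 9, 184]
[7, 5, 8, 9]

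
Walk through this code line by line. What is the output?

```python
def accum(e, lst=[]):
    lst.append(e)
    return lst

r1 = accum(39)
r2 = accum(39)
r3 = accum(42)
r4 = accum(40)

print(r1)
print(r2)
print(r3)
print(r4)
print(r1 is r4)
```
[39, 39, 42, 40]
[39, 39, 42, 40]
[39, 39, 42, 40]
[39, 39, 42, 40]
True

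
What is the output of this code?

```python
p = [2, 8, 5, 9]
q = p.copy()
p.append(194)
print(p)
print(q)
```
[2, 8, 5, 9, 194]
[2, 8, 5, 9]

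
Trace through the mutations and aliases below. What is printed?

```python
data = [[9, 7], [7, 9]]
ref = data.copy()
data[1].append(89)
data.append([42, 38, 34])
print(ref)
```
[[9, 7], [7, 9, 89]]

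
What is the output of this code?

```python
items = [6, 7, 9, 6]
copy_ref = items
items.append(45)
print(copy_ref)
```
[6, 7, 9, 6, 45]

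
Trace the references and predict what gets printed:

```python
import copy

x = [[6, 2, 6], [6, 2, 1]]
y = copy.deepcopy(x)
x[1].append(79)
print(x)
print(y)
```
[[6, 2, 6], [6, 2, 1, 79]]
[[6, 2, 6], [6, 2, 1]]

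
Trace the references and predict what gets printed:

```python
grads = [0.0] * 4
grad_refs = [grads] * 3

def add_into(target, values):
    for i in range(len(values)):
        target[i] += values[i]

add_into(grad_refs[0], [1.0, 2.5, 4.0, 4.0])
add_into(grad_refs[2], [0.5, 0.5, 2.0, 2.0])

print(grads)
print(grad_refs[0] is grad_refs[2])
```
[1.5, 3.0, 6.0, 6.0]
True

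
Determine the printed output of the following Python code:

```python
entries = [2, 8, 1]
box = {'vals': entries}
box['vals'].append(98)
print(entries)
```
[2, 8, 1, 98]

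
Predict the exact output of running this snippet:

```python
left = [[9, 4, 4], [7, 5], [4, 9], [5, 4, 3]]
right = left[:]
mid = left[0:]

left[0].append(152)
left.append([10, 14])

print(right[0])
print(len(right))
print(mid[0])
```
[9, 4, 4, 152]
4
[9, 4, 4, 152]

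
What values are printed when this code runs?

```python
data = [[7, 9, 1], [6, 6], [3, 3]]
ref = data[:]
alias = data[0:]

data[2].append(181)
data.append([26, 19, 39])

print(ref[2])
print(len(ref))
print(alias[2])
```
[3, 3, 181]
3
[3, 3, 181]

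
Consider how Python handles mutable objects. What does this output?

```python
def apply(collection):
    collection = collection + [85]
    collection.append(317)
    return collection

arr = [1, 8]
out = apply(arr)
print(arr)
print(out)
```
[1, 8]
[1, 8, 85, 317]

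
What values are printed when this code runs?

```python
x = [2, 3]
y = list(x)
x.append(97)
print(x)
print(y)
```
[2, 3, 97]
[2, 3]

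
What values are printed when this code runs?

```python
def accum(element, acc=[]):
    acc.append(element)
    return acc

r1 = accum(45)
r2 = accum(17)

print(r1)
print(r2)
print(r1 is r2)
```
[45, 17]
[45, 17]
True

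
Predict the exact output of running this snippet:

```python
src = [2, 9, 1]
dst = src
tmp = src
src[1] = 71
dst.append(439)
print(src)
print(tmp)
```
[2, 71, 1, 439]
[2, 71, 1, 439]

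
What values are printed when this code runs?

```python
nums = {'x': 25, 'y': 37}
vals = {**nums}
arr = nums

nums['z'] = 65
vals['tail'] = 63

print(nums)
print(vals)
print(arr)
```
{'x': 25, 'y': 37, 'z': 65}
{'x': 25, 'y': 37, 'tail': 63}
{'x': 25, 'y': 37, 'z': 65}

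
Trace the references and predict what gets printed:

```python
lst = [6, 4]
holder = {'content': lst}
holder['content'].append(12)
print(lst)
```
[6, 4, 12]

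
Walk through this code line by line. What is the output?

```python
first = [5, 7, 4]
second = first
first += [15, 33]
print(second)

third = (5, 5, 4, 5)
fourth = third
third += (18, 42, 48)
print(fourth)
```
[5, 7, 4, 15, 33]
(5, 5, 4, 5)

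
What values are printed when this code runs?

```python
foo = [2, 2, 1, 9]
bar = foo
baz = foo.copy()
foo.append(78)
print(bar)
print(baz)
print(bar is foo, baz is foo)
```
[2, 2, 1, 9, 78]
[2, 2, 1, 9]
True False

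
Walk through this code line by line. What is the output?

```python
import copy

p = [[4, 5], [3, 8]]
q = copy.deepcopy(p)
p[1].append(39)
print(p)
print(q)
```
[[4, 5], [3, 8, 39]]
[[4, 5], [3, 8]]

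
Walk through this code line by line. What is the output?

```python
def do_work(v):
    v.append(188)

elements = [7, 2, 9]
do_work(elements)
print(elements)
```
[7, 2, 9, 188]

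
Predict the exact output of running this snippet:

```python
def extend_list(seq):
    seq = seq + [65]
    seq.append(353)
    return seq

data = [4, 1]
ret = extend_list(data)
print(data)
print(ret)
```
[4, 1]
[4, 1, 65, 353]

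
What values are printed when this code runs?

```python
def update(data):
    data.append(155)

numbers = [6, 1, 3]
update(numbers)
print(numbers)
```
[6, 1, 3, 155]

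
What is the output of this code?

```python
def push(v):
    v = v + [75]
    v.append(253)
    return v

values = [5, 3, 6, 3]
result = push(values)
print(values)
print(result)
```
[5, 3, 6, 3]
[5, 3, 6, 3, 75, 253]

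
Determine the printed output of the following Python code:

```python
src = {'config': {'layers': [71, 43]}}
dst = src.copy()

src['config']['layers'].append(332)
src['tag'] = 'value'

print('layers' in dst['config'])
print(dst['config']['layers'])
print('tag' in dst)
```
True
[71, 43, 332]
False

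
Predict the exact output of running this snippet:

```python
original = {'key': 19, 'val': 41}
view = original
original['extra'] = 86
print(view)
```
{'key': 19, 'val': 41, 'extra': 86}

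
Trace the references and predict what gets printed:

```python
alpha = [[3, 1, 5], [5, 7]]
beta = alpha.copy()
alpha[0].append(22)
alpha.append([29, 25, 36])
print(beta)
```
[[3, 1, 5, 22], [5, 7]]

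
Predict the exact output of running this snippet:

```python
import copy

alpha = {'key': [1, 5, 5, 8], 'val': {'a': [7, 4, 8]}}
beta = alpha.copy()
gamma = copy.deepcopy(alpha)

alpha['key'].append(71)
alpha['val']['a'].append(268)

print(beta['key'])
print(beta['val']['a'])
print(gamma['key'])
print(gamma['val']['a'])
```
[1, 5, 5, 8, 71]
[7, 4, 8, 268]
[1, 5, 5, 8]
[7, 4, 8]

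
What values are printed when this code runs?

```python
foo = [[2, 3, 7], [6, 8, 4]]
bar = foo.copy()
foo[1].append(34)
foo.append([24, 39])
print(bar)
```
[[2, 3, 7], [6, 8, 4, 34]]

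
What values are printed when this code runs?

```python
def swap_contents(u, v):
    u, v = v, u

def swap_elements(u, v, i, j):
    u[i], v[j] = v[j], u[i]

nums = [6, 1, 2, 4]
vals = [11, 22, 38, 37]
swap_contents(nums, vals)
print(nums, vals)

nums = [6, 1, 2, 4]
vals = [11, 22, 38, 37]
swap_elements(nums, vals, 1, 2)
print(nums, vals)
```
[6, 1, 2, 4] [11, 22, 38, 37]
[6, 38, 2, 4] [11, 22, 1, 37]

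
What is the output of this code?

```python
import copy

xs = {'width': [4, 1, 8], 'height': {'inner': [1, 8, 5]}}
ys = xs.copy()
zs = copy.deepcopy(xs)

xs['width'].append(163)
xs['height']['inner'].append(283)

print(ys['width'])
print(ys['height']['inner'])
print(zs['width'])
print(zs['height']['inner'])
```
[4, 1, 8, 163]
[1, 8, 5, 283]
[4, 1, 8]
[1, 8, 5]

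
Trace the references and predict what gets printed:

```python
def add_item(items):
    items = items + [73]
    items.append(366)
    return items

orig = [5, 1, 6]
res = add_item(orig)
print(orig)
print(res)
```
[5, 1, 6]
[5, 1, 6, 73, 366]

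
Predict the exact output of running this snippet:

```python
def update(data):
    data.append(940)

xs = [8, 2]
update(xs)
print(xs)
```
[8, 2, 940]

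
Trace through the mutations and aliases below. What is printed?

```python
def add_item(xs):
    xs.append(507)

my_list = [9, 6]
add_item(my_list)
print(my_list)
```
[9, 6, 507]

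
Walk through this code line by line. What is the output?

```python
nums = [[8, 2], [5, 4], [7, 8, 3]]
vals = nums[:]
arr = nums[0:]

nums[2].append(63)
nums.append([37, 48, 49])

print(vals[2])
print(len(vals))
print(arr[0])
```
[7, 8, 3, 63]
3
[8, 2]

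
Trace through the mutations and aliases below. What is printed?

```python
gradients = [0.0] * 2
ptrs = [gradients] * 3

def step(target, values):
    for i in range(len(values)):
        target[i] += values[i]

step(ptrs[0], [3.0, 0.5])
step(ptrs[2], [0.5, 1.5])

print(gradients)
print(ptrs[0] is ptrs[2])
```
[3.5, 2.0]
True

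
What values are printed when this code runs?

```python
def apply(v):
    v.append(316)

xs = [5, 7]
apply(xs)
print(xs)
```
[5, 7, 316]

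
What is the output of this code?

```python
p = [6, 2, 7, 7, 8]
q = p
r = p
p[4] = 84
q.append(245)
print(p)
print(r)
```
[6, 2, 7, 7, 84, 245]
[6, 2, 7, 7, 84, 245]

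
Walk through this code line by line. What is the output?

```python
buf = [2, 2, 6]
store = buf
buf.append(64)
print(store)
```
[2, 2, 6, 64]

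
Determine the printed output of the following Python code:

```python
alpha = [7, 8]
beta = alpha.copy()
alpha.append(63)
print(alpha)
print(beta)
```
[7, 8, 63]
[7, 8]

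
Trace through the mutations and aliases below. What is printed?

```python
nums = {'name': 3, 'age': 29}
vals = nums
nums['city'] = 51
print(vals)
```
{'name': 3, 'age': 29, 'city': 51}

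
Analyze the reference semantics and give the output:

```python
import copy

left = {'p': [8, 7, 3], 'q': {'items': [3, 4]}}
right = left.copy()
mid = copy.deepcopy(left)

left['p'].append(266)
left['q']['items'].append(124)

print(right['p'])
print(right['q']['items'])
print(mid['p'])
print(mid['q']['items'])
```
[8, 7, 3, 266]
[3, 4, 124]
[8, 7, 3]
[3, 4]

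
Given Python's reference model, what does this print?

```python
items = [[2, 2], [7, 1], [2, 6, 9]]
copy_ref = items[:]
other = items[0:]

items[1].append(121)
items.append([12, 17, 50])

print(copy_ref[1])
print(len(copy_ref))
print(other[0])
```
[7, 1, 121]
3
[2, 2]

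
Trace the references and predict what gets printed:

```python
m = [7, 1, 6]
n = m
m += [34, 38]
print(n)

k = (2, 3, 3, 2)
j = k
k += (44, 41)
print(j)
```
[7, 1, 6, 34, 38]
(2, 3, 3, 2)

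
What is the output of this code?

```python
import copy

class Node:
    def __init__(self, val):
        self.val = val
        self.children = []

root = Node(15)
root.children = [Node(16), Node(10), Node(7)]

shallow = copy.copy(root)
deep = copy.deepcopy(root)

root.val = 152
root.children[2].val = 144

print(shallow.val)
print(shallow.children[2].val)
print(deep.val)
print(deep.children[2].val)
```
15
144
15
7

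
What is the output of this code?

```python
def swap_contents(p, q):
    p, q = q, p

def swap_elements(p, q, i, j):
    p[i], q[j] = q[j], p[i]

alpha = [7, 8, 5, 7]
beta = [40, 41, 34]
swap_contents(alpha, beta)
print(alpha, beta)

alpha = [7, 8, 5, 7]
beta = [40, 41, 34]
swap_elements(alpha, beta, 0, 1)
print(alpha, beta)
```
[7, 8, 5, 7] [40, 41, 34]
[41, 8, 5, 7] [40, 7, 34]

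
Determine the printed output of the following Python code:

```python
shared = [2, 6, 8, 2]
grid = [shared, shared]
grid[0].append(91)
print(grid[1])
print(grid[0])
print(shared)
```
[2, 6, 8, 2, 91]
[2, 6, 8, 2, 91]
[2, 6, 8, 2, 91]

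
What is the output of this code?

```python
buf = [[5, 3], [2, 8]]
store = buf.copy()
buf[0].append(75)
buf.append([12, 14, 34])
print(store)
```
[[5, 3, 75], [2, 8]]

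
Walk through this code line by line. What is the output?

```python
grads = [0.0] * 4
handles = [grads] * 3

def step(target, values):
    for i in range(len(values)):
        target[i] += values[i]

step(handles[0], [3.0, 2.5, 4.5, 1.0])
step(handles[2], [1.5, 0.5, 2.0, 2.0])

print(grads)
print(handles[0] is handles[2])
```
[4.5, 3.0, 6.5, 3.0]
True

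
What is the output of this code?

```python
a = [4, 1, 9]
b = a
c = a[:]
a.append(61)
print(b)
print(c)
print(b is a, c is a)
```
[4, 1, 9, 61]
[4, 1, 9]
True False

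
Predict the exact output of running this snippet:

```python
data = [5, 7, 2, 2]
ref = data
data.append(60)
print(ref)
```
[5, 7, 2, 2, 60]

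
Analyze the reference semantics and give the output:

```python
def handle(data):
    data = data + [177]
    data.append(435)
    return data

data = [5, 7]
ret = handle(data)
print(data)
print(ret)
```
[5, 7]
[5, 7, 177, 435]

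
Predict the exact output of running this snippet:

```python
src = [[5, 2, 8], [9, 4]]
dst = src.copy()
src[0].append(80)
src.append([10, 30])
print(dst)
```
[[5, 2, 8, 80], [9, 4]]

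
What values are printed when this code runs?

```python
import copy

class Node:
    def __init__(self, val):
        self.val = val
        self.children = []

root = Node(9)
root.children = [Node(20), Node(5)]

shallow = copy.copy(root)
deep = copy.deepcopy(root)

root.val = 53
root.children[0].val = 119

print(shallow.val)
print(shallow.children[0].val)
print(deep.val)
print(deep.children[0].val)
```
9
119
9
20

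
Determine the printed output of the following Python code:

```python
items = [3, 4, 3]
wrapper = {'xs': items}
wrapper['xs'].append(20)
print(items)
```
[3, 4, 3, 20]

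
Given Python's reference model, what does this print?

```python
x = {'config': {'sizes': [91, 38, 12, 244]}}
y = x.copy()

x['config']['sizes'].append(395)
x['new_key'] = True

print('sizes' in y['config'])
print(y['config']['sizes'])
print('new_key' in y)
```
True
[91, 38, 12, 244, 395]
False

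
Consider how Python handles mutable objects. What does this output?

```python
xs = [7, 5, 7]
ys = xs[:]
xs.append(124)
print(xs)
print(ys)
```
[7, 5, 7, 124]
[7, 5, 7]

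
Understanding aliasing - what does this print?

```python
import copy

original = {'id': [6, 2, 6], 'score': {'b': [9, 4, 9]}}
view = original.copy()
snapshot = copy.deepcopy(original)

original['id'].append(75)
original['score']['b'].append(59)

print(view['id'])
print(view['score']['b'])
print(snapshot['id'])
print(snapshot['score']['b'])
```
[6, 2, 6, 75]
[9, 4, 9, 59]
[6, 2, 6]
[9, 4, 9]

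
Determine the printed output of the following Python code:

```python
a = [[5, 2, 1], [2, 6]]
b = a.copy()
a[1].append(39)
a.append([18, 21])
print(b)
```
[[5, 2, 1], [2, 6, 39]]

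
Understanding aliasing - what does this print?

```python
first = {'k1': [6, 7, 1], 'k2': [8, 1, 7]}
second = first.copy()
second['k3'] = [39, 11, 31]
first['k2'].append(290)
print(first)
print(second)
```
{'k1': [6, 7, 1], 'k2': [8, 1, 7, 290]}
{'k1': [6, 7, 1], 'k2': [8, 1, 7, 290], 'k3': [39, 11, 31]}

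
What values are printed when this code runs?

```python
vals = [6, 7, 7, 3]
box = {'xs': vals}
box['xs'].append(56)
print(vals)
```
[6, 7, 7, 3, 56]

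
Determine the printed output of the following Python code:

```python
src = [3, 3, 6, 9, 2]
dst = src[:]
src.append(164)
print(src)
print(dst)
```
[3, 3, 6, 9, 2, 164]
[3, 3, 6, 9, 2]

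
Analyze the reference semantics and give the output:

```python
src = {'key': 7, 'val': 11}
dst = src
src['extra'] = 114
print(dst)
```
{'key': 7, 'val': 11, 'extra': 114}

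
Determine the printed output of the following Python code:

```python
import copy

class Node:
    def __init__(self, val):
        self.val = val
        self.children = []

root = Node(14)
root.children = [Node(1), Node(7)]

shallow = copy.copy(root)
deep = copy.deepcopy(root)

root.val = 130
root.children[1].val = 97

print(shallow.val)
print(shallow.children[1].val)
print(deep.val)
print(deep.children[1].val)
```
14
97
14
7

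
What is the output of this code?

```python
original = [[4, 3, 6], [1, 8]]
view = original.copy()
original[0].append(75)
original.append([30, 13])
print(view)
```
[[4, 3, 6, 75], [1, 8]]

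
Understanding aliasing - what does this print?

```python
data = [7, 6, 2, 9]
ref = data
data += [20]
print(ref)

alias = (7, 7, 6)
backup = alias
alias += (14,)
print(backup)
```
[7, 6, 2, 9, 20]
(7, 7, 6)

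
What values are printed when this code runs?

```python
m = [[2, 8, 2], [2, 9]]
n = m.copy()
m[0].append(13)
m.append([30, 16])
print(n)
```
[[2, 8, 2, 13], [2, 9]]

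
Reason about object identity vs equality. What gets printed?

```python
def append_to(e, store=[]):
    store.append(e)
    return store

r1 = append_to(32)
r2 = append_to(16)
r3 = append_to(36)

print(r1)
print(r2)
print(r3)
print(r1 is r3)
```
[32, 16, 36]
[32, 16, 36]
[32, 16, 36]
True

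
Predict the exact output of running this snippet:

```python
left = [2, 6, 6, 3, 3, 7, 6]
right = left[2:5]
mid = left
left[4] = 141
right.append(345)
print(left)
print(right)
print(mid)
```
[2, 6, 6, 3, 141, 7, 6]
[6, 3, 3, 345]
[2, 6, 6, 3, 141, 7, 6]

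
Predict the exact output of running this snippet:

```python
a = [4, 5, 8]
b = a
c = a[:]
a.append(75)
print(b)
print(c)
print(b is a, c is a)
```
[4, 5, 8, 75]
[4, 5, 8]
True False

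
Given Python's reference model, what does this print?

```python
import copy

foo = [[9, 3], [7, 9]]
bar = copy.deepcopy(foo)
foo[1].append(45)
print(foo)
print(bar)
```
[[9, 3], [7, 9, 45]]
[[9, 3], [7, 9]]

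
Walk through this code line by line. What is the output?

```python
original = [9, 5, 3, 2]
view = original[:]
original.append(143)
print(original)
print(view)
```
[9, 5, 3, 2, 143]
[9, 5, 3, 2]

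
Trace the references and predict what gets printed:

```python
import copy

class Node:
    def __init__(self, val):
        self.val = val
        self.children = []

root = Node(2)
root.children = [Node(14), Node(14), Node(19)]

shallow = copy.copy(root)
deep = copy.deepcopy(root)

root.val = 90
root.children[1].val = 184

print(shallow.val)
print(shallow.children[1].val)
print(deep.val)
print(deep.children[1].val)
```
2
184
2
14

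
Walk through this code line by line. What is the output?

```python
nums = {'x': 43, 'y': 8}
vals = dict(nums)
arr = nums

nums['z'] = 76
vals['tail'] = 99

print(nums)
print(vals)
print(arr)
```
{'x': 43, 'y': 8, 'z': 76}
{'x': 43, 'y': 8, 'tail': 99}
{'x': 43, 'y': 8, 'z': 76}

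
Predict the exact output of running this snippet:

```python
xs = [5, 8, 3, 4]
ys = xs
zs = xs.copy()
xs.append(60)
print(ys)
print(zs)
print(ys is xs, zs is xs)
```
[5, 8, 3, 4, 60]
[5, 8, 3, 4]
True False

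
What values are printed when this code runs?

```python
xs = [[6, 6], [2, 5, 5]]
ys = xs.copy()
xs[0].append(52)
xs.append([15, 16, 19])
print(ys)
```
[[6, 6, 52], [2, 5, 5]]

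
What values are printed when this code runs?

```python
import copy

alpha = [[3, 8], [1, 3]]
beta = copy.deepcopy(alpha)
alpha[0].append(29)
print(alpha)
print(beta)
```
[[3, 8, 29], [1, 3]]
[[3, 8], [1, 3]]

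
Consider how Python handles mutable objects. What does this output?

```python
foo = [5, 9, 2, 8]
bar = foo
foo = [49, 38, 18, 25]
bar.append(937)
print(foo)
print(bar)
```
[49, 38, 18, 25]
[5, 9, 2, 8, 937]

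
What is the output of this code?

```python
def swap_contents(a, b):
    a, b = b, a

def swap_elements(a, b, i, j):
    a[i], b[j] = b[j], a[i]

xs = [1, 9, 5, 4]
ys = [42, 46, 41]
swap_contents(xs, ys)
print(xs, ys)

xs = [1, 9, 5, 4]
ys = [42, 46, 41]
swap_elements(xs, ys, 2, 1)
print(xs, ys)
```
[1, 9, 5, 4] [42, 46, 41]
[1, 9, 46, 4] [42, 5, 41]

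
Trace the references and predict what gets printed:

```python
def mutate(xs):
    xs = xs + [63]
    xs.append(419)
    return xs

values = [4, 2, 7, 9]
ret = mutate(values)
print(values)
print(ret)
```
[4, 2, 7, 9]
[4, 2, 7, 9, 63, 419]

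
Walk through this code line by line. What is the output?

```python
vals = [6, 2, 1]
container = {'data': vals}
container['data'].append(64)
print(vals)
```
[6, 2, 1, 64]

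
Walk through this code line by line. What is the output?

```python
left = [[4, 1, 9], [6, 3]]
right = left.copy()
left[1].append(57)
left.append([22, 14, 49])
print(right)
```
[[4, 1, 9], [6, 3, 57]]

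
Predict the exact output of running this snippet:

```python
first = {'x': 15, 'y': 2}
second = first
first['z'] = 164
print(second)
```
{'x': 15, 'y': 2, 'z': 164}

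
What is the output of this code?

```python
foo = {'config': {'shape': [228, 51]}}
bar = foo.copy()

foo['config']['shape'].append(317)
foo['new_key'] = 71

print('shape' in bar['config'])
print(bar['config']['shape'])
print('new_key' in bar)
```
True
[228, 51, 317]
False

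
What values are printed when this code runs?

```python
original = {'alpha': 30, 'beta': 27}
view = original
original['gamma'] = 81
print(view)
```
{'alpha': 30, 'beta': 27, 'gamma': 81}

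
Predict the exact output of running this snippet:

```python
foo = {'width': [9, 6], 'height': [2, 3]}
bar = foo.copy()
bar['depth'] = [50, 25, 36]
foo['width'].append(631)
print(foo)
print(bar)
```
{'width': [9, 6, 631], 'height': [2, 3]}
{'width': [9, 6, 631], 'height': [2, 3], 'depth': [50, 25, 36]}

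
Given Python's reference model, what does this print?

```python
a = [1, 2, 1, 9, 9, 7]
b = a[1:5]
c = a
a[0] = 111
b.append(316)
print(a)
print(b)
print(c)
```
[111, 2, 1, 9, 9, 7]
[2, 1, 9, 9, 316]
[111, 2, 1, 9, 9, 7]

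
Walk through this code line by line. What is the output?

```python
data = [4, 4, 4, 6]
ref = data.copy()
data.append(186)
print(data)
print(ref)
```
[4, 4, 4, 6, 186]
[4, 4, 4, 6]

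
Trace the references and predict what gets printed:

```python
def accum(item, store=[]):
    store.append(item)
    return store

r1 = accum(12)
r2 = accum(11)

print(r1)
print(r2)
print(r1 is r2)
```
[12, 11]
[12, 11]
True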